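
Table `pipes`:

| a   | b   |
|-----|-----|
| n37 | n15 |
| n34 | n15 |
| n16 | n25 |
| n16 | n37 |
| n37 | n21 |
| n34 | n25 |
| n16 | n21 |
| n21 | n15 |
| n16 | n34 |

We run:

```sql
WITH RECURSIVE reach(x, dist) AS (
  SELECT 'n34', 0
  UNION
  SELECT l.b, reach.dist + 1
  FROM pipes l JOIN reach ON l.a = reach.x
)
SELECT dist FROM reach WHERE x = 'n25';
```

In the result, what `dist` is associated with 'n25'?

Base: (n34, dist=0).
Iteration 1: edges from {n34} -> (n15, dist=1), (n25, dist=1).
Iteration 2: no outgoing edges from {n15,n25}; recursion stops.

1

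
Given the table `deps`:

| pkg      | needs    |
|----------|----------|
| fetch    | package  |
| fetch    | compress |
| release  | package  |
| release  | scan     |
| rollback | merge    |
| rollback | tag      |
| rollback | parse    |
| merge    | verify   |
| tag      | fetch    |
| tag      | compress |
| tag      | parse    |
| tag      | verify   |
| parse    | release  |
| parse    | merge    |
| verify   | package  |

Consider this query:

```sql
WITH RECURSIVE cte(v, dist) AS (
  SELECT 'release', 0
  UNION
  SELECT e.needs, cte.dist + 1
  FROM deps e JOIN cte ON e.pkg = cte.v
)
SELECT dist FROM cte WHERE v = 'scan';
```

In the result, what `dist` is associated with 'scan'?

1

Base: (release, dist=0).
Iteration 1: edges from {release} -> (package, dist=1), (scan, dist=1).
Iteration 2: no outgoing edges from {package,scan}; recursion stops.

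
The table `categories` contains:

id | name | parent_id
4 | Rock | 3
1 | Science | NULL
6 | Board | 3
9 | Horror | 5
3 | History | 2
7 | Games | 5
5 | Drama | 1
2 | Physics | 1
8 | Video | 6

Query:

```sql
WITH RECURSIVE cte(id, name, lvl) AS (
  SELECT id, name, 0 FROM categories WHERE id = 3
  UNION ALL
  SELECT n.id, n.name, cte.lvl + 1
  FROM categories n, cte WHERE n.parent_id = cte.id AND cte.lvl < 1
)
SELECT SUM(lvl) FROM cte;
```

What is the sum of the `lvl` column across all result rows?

2

Base: id=3 (History) at lvl 0.
Iteration 1: rows with parent_id in {3} -> Rock (id 4, lvl 1), Board (id 6, lvl 1).
Iteration 2: lvl < 1 fails for all current rows; recursion stops.
SUM(lvl) = 0 + 1 + 1 = 2.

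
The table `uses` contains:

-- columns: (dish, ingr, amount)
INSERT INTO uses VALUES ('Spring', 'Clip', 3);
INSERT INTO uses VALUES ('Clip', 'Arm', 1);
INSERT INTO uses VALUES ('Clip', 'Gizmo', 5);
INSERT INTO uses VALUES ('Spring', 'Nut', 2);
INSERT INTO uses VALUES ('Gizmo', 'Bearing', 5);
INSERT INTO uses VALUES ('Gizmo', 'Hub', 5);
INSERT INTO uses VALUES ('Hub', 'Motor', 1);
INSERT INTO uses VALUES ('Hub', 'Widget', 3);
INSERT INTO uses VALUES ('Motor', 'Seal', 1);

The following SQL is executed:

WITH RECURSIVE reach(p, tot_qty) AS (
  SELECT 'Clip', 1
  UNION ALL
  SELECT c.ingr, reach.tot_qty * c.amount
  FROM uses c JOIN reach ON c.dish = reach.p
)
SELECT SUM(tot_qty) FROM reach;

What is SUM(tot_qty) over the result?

182

Base: (Clip, tot_qty=1).
Iteration 1: components of {Clip} -> Arm = 1*1 = 1, Gizmo = 1*5 = 5.
Iteration 2: components of {Arm,Gizmo} -> Bearing = 5*5 = 25, Hub = 5*5 = 25.
Iteration 3: components of {Bearing,Hub} -> Motor = 25*1 = 25, Widget = 25*3 = 75.
Iteration 4: components of {Motor,Widget} -> Seal = 25*1 = 25.
Iteration 5: no further components; recursion stops.
SUM(tot_qty) = 1 + 1 + 5 + 25 + 25 + 25 + 75 + 25 = 182.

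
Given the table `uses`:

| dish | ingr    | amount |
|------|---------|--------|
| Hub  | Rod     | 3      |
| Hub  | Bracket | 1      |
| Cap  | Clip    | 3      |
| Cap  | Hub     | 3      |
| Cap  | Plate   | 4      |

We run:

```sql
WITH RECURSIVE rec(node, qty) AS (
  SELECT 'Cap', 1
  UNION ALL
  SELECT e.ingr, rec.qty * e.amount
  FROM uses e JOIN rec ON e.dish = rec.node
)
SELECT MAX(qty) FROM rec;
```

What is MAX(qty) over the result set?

Base: (Cap, qty=1).
Iteration 1: components of {Cap} -> Clip = 1*3 = 3, Hub = 1*3 = 3, Plate = 1*4 = 4.
Iteration 2: components of {Clip,Hub,Plate} -> Bracket = 3*1 = 3, Rod = 3*3 = 9.
Iteration 3: no further components; recursion stops.
qty values: 1, 3, 3, 4, 9, 3; the maximum is 9.

9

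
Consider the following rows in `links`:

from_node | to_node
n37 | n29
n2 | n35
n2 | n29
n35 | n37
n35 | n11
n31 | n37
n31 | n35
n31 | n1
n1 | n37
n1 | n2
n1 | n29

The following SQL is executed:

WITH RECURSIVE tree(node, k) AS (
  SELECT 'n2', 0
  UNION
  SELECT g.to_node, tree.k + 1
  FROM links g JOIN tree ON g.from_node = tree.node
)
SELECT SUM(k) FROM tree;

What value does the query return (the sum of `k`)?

Base: (n2, k=0).
Iteration 1: edges from {n2} -> (n29, k=1), (n35, k=1).
Iteration 2: edges from {n29,n35} -> (n11, k=2), (n37, k=2).
Iteration 3: edges from {n11,n37} -> (n29, k=3).
Iteration 4: no outgoing edges from {n29}; recursion stops.
SUM(k) = 0 + 1 + 1 + 2 + 2 + 3 = 9.

9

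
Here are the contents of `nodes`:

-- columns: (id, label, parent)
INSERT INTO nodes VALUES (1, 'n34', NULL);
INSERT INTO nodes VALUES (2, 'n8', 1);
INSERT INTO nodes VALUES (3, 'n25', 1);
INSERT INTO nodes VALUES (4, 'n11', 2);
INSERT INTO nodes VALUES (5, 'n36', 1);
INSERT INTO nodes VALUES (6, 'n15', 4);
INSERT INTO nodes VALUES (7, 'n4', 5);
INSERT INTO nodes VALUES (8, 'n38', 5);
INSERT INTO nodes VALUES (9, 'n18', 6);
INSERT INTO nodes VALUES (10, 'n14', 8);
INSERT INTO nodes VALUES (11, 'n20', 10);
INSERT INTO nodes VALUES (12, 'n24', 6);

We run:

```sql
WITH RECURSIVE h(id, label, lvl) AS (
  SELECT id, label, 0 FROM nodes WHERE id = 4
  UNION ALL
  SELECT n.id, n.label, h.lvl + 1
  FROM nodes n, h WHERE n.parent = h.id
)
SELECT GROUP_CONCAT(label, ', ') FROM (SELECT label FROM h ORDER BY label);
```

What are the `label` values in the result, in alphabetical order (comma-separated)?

Base: id=4 (n11) at lvl 0.
Iteration 1: rows with parent in {4} -> n15 (id 6, lvl 1).
Iteration 2: rows with parent in {6} -> n18 (id 9, lvl 2), n24 (id 12, lvl 2).
Iteration 3: no rows with parent in {9,12}; recursion stops.

n11, n15, n18, n24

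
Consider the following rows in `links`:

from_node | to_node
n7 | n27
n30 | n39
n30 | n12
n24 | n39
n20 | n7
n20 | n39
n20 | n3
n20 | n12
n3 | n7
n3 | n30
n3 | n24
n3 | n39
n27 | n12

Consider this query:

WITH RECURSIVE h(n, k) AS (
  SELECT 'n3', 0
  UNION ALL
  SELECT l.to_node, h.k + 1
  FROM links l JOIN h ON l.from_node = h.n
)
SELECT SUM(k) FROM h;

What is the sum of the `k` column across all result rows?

Base: (n3, k=0).
Iteration 1: edges from {n3} -> (n24, k=1), (n30, k=1), (n39, k=1), (n7, k=1).
Iteration 2: edges from {n24,n30,n39,n7} -> (n12, k=2), (n27, k=2), (n39, k=2) x2. [UNION ALL keeps all 4 new rows, including repeats]
Iteration 3: edges from {n12,n27,n39} -> (n12, k=3).
Iteration 4: no outgoing edges from {n12}; recursion stops.
SUM(k) = 0 + 1 + 1 + 1 + 1 + 2 + 2 + 2 + 2 + 3 = 15.

15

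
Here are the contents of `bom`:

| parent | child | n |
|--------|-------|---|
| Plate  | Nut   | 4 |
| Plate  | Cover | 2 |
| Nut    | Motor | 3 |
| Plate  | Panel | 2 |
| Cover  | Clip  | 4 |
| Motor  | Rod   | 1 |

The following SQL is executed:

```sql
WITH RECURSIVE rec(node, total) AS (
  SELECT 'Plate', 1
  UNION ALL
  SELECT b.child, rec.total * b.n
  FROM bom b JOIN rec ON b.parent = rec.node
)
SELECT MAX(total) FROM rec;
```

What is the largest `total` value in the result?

Base: (Plate, total=1).
Iteration 1: components of {Plate} -> Cover = 1*2 = 2, Nut = 1*4 = 4, Panel = 1*2 = 2.
Iteration 2: components of {Cover,Nut,Panel} -> Clip = 2*4 = 8, Motor = 4*3 = 12.
Iteration 3: components of {Clip,Motor} -> Rod = 12*1 = 12.
Iteration 4: no further components; recursion stops.
total values: 1, 4, 2, 2, 12, 8, 12; the maximum is 12.

12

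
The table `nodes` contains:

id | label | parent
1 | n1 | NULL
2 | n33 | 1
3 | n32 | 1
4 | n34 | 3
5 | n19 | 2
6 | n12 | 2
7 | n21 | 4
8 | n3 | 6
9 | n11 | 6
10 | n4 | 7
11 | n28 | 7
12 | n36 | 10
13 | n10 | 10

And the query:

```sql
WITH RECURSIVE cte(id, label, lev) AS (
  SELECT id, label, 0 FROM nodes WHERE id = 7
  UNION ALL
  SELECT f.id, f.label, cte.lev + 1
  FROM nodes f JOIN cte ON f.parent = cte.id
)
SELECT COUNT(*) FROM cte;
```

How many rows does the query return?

5

Base: id=7 (n21) at lev 0.
Iteration 1: rows with parent in {7} -> n4 (id 10, lev 1), n28 (id 11, lev 1).
Iteration 2: rows with parent in {10,11} -> n36 (id 12, lev 2), n10 (id 13, lev 2).
Iteration 3: no rows with parent in {12,13}; recursion stops.
Total rows emitted: 5.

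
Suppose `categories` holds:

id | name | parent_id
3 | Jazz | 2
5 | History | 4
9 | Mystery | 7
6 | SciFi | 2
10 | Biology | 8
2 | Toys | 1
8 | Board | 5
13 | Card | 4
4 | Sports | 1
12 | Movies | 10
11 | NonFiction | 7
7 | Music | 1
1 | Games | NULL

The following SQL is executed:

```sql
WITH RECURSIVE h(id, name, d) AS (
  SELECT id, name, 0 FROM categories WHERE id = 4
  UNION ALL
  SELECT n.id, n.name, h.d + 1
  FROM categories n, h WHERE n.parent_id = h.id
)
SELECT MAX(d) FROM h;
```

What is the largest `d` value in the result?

Base: id=4 (Sports) at d 0.
Iteration 1: rows with parent_id in {4} -> History (id 5, d 1), Card (id 13, d 1).
Iteration 2: rows with parent_id in {5,13} -> Board (id 8, d 2).
Iteration 3: rows with parent_id in {8} -> Biology (id 10, d 3).
Iteration 4: rows with parent_id in {10} -> Movies (id 12, d 4).
Iteration 5: no rows with parent_id in {12}; recursion stops.
d values: 0, 1, 1, 2, 3, 4; the maximum is 4.

4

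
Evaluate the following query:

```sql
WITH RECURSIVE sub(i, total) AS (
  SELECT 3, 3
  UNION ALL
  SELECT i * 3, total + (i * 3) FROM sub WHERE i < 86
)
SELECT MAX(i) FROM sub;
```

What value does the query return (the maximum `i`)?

243

Base: i=3, total=3.
Iteration 1: 3 < 86 holds -> i = 3 * 3 = 9, total = 3 + 9 = 12.
Iteration 2: 9 < 86 holds -> i = 9 * 3 = 27, total = 12 + 27 = 39.
Iteration 3: 27 < 86 holds -> i = 27 * 3 = 81, total = 39 + 81 = 120.
Iteration 4: 81 < 86 holds -> i = 81 * 3 = 243, total = 120 + 243 = 363.
Iteration 5: 243 < 86 fails; recursion stops.
i values: 3, 9, 27, 81, 243; the maximum is 243.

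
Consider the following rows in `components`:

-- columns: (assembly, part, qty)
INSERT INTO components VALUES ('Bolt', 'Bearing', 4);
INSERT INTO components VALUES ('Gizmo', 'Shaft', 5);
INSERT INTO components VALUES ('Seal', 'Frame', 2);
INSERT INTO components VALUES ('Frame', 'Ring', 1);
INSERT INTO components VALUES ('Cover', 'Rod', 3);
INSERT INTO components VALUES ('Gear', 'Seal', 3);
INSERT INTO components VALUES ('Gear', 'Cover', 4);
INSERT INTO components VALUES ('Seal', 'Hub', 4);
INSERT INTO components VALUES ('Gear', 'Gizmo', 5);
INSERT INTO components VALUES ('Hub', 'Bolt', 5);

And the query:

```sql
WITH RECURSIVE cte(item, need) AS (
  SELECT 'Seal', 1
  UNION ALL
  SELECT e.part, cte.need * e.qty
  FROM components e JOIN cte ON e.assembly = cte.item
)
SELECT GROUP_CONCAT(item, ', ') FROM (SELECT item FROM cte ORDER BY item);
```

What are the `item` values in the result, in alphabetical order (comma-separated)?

Base: (Seal, need=1).
Iteration 1: components of {Seal} -> Frame = 1*2 = 2, Hub = 1*4 = 4.
Iteration 2: components of {Frame,Hub} -> Bolt = 4*5 = 20, Ring = 2*1 = 2.
Iteration 3: components of {Bolt,Ring} -> Bearing = 20*4 = 80.
Iteration 4: no further components; recursion stops.

Bearing, Bolt, Frame, Hub, Ring, Seal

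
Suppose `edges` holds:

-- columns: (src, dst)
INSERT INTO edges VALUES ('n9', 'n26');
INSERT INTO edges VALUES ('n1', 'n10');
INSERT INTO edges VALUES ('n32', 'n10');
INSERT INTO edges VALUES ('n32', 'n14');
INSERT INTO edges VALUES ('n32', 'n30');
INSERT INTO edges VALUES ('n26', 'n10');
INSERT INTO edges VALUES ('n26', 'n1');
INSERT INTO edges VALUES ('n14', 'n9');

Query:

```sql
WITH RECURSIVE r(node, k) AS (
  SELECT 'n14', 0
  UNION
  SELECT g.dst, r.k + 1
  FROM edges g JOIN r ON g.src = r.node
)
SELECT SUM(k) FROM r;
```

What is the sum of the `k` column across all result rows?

13

Base: (n14, k=0).
Iteration 1: edges from {n14} -> (n9, k=1).
Iteration 2: edges from {n9} -> (n26, k=2).
Iteration 3: edges from {n26} -> (n1, k=3), (n10, k=3).
Iteration 4: edges from {n1,n10} -> (n10, k=4).
Iteration 5: no outgoing edges from {n10}; recursion stops.
SUM(k) = 0 + 1 + 2 + 3 + 3 + 4 = 13.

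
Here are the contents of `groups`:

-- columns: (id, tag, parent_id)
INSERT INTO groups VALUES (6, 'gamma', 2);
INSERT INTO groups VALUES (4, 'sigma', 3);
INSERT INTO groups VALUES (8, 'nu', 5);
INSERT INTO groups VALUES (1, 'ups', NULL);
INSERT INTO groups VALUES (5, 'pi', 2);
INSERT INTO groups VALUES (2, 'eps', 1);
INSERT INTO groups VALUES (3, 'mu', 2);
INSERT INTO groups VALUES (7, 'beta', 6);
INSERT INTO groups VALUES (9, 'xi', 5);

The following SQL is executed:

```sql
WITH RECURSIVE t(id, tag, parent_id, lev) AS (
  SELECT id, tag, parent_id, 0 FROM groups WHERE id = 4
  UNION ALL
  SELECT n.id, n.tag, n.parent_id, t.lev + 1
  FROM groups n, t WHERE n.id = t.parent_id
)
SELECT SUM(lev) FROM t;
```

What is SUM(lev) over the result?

Base: id=4 (sigma), parent_id=3, lev 0.
Iteration 1: join on id=3 -> mu (id 3, parent_id=2, lev 1).
Iteration 2: join on id=2 -> eps (id 2, parent_id=1, lev 2).
Iteration 3: join on id=1 -> ups (id 1, parent_id=NULL, lev 3).
Iteration 4: parent_id is NULL; no match; recursion stops.
SUM(lev) = 0 + 1 + 2 + 3 = 6.

6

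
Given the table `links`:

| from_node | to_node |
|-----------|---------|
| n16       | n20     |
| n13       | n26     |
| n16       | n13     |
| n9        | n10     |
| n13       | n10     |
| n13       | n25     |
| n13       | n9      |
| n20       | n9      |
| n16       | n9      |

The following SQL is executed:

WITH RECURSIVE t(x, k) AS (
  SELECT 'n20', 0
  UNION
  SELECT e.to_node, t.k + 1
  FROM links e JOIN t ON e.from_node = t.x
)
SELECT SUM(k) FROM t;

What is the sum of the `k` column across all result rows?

3

Base: (n20, k=0).
Iteration 1: edges from {n20} -> (n9, k=1).
Iteration 2: edges from {n9} -> (n10, k=2).
Iteration 3: no outgoing edges from {n10}; recursion stops.
SUM(k) = 0 + 1 + 2 = 3.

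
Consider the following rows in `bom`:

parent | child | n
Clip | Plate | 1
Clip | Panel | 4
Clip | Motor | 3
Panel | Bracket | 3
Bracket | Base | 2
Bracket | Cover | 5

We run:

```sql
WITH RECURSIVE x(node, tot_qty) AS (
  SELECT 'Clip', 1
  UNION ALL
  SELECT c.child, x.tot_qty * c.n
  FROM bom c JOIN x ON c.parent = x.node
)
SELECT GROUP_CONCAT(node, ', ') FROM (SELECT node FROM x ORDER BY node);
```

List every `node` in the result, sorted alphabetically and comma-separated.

Base, Bracket, Clip, Cover, Motor, Panel, Plate

Base: (Clip, tot_qty=1).
Iteration 1: components of {Clip} -> Motor = 1*3 = 3, Panel = 1*4 = 4, Plate = 1*1 = 1.
Iteration 2: components of {Motor,Panel,Plate} -> Bracket = 4*3 = 12.
Iteration 3: components of {Bracket} -> Base = 12*2 = 24, Cover = 12*5 = 60.
Iteration 4: no further components; recursion stops.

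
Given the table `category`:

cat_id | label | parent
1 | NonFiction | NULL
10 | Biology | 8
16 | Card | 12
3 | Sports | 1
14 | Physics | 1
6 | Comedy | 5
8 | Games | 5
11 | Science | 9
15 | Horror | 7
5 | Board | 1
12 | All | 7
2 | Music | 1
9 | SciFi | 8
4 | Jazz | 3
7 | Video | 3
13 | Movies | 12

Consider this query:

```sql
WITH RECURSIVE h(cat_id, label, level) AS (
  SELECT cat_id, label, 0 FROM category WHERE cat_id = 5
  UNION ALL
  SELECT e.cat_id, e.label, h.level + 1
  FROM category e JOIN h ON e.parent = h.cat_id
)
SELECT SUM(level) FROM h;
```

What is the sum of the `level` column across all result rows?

Base: cat_id=5 (Board) at level 0.
Iteration 1: rows with parent in {5} -> Comedy (id 6, level 1), Games (id 8, level 1).
Iteration 2: rows with parent in {6,8} -> SciFi (id 9, level 2), Biology (id 10, level 2).
Iteration 3: rows with parent in {9,10} -> Science (id 11, level 3).
Iteration 4: no rows with parent in {11}; recursion stops.
SUM(level) = 0 + 1 + 1 + 2 + 2 + 3 = 9.

9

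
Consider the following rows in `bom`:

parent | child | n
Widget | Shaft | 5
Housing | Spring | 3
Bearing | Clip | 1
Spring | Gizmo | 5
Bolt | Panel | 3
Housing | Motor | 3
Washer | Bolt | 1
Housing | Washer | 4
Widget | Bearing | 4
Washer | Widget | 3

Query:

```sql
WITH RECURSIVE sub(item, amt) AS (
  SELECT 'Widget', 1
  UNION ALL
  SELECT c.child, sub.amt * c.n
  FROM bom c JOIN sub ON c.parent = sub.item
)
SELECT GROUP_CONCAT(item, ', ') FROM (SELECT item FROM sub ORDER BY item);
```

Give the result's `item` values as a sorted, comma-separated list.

Base: (Widget, amt=1).
Iteration 1: components of {Widget} -> Bearing = 1*4 = 4, Shaft = 1*5 = 5.
Iteration 2: components of {Bearing,Shaft} -> Clip = 4*1 = 4.
Iteration 3: no further components; recursion stops.

Bearing, Clip, Shaft, Widget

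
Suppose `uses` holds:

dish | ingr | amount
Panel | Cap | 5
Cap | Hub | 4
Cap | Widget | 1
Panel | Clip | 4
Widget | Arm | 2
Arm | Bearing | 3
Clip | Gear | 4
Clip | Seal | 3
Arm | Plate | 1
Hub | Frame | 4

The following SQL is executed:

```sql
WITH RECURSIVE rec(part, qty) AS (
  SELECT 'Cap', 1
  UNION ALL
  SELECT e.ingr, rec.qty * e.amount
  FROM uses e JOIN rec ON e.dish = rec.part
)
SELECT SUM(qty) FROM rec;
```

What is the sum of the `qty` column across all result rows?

32

Base: (Cap, qty=1).
Iteration 1: components of {Cap} -> Hub = 1*4 = 4, Widget = 1*1 = 1.
Iteration 2: components of {Hub,Widget} -> Arm = 1*2 = 2, Frame = 4*4 = 16.
Iteration 3: components of {Arm,Frame} -> Bearing = 2*3 = 6, Plate = 2*1 = 2.
Iteration 4: no further components; recursion stops.
SUM(qty) = 1 + 4 + 1 + 16 + 2 + 6 + 2 = 32.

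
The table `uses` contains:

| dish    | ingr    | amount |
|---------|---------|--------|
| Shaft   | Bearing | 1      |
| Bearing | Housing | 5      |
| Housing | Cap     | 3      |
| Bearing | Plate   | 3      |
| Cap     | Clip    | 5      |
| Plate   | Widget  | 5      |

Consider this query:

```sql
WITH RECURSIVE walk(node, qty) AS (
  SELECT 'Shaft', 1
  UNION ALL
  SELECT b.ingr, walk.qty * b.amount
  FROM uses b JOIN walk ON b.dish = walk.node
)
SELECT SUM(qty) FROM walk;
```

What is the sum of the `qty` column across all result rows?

115

Base: (Shaft, qty=1).
Iteration 1: components of {Shaft} -> Bearing = 1*1 = 1.
Iteration 2: components of {Bearing} -> Housing = 1*5 = 5, Plate = 1*3 = 3.
Iteration 3: components of {Housing,Plate} -> Cap = 5*3 = 15, Widget = 3*5 = 15.
Iteration 4: components of {Cap,Widget} -> Clip = 15*5 = 75.
Iteration 5: no further components; recursion stops.
SUM(qty) = 1 + 1 + 5 + 3 + 15 + 15 + 75 = 115.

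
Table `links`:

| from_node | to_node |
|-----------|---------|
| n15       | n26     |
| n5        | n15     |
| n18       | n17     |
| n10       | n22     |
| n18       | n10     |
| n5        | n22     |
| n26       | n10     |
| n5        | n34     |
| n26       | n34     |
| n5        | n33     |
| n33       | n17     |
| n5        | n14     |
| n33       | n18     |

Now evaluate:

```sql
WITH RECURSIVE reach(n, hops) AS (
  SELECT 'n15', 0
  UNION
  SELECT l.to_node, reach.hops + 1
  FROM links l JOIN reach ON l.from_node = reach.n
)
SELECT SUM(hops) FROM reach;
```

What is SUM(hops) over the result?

8

Base: (n15, hops=0).
Iteration 1: edges from {n15} -> (n26, hops=1).
Iteration 2: edges from {n26} -> (n10, hops=2), (n34, hops=2).
Iteration 3: edges from {n10,n34} -> (n22, hops=3).
Iteration 4: no outgoing edges from {n22}; recursion stops.
SUM(hops) = 0 + 1 + 2 + 2 + 3 = 8.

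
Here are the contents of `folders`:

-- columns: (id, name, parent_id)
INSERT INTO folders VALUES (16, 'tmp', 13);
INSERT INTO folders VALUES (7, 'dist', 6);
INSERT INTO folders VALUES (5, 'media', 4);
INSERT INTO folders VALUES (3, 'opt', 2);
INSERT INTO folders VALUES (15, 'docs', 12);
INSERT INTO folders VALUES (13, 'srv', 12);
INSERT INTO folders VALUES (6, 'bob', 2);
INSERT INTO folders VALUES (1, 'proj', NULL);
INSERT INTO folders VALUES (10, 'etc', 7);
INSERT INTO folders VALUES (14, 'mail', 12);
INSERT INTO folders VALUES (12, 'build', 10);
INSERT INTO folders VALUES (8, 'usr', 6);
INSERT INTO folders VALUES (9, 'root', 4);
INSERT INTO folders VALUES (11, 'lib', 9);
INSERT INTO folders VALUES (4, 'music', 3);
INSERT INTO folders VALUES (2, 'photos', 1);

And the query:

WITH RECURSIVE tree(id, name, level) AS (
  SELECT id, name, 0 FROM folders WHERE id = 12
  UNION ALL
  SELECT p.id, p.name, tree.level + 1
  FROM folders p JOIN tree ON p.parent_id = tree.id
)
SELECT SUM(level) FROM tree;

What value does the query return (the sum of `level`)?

Base: id=12 (build) at level 0.
Iteration 1: rows with parent_id in {12} -> srv (id 13, level 1), mail (id 14, level 1), docs (id 15, level 1).
Iteration 2: rows with parent_id in {13,14,15} -> tmp (id 16, level 2).
Iteration 3: no rows with parent_id in {16}; recursion stops.
SUM(level) = 0 + 1 + 1 + 1 + 2 = 5.

5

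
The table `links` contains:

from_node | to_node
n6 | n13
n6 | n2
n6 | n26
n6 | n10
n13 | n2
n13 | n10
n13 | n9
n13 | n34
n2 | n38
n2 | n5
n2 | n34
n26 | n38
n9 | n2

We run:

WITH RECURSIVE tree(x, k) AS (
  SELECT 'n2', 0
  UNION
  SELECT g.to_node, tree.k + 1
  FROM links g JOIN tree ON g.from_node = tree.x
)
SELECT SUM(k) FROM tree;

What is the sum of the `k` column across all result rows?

3

Base: (n2, k=0).
Iteration 1: edges from {n2} -> (n34, k=1), (n38, k=1), (n5, k=1).
Iteration 2: no outgoing edges from {n34,n38,n5}; recursion stops.
SUM(k) = 0 + 1 + 1 + 1 = 3.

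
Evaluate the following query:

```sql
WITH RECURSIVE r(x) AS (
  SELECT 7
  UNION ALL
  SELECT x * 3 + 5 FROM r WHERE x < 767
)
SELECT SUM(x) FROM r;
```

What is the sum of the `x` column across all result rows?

1137

Base: x=7.
Iteration 1: 7 < 767 holds -> x = 7 * 3 + 5 = 26.
Iteration 2: 26 < 767 holds -> x = 26 * 3 + 5 = 83.
Iteration 3: 83 < 767 holds -> x = 83 * 3 + 5 = 254.
Iteration 4: 254 < 767 holds -> x = 254 * 3 + 5 = 767.
Iteration 5: 767 < 767 fails; recursion stops.
SUM(x) = 7 + 26 + 83 + 254 + 767 = 1137.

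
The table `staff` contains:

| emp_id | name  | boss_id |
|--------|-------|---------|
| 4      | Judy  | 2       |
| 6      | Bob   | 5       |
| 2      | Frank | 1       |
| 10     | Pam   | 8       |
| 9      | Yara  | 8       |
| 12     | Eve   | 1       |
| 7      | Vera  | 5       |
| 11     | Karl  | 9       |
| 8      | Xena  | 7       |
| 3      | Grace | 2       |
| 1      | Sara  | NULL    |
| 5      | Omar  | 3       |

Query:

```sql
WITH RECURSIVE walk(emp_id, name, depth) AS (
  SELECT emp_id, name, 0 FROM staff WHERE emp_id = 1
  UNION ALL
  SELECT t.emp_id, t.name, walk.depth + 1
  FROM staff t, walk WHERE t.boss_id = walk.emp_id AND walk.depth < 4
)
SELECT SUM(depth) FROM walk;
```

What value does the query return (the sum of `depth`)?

Base: emp_id=1 (Sara) at depth 0.
Iteration 1: rows with boss_id in {1} -> Frank (id 2, depth 1), Eve (id 12, depth 1).
Iteration 2: rows with boss_id in {2,12} -> Grace (id 3, depth 2), Judy (id 4, depth 2).
Iteration 3: rows with boss_id in {3,4} -> Omar (id 5, depth 3).
Iteration 4: rows with boss_id in {5} -> Bob (id 6, depth 4), Vera (id 7, depth 4).
Iteration 5: depth < 4 fails for all current rows; recursion stops.
SUM(depth) = 0 + 1 + 1 + 2 + 2 + 3 + 4 + 4 = 17.

17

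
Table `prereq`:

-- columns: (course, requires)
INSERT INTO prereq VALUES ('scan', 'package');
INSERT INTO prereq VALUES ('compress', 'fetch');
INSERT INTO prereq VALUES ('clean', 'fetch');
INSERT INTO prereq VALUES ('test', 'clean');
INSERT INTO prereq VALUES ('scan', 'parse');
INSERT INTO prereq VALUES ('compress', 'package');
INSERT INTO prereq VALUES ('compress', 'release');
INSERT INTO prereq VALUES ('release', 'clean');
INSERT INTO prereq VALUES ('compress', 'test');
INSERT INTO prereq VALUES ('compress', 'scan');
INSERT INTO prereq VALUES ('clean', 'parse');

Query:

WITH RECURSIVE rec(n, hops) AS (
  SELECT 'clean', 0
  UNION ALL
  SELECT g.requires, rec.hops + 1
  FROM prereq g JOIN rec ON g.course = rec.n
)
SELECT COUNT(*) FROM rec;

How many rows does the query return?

Base: (clean, hops=0).
Iteration 1: edges from {clean} -> (fetch, hops=1), (parse, hops=1).
Iteration 2: no outgoing edges from {fetch,parse}; recursion stops.
Total rows emitted: 3.

3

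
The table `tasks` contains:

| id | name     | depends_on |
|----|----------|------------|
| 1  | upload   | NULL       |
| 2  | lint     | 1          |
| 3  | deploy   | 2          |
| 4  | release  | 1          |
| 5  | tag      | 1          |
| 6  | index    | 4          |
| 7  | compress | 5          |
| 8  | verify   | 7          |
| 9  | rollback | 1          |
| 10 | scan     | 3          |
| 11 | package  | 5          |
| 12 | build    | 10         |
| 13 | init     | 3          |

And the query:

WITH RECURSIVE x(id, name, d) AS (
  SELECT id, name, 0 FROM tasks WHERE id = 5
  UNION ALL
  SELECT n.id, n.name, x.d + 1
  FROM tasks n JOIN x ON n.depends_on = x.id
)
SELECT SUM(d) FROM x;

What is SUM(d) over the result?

4

Base: id=5 (tag) at d 0.
Iteration 1: rows with depends_on in {5} -> compress (id 7, d 1), package (id 11, d 1).
Iteration 2: rows with depends_on in {7,11} -> verify (id 8, d 2).
Iteration 3: no rows with depends_on in {8}; recursion stops.
SUM(d) = 0 + 1 + 1 + 2 = 4.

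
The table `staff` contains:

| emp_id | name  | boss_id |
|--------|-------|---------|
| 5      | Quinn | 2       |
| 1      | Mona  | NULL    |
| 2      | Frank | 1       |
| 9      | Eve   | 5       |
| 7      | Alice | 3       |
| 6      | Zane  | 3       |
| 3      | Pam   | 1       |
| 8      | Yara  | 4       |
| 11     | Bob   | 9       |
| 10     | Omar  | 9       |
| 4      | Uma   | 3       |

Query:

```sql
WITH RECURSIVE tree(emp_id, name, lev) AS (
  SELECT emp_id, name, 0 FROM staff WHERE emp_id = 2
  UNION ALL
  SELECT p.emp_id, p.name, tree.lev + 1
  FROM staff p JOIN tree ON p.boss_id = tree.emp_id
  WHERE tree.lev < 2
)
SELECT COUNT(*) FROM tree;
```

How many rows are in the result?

3

Base: emp_id=2 (Frank) at lev 0.
Iteration 1: rows with boss_id in {2} -> Quinn (id 5, lev 1).
Iteration 2: rows with boss_id in {5} -> Eve (id 9, lev 2).
Iteration 3: lev < 2 fails for all current rows; recursion stops.
Total rows emitted: 3.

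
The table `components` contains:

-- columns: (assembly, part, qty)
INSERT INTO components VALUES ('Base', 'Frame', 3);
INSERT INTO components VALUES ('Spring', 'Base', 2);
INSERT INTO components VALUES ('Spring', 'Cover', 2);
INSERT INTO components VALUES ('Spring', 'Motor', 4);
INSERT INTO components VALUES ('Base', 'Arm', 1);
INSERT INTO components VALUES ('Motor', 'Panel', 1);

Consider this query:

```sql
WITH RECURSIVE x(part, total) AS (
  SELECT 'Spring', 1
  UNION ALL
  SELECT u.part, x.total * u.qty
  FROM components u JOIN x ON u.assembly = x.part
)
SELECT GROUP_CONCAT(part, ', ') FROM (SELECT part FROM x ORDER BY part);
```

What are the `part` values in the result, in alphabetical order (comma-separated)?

Arm, Base, Cover, Frame, Motor, Panel, Spring

Base: (Spring, total=1).
Iteration 1: components of {Spring} -> Base = 1*2 = 2, Cover = 1*2 = 2, Motor = 1*4 = 4.
Iteration 2: components of {Base,Cover,Motor} -> Arm = 2*1 = 2, Frame = 2*3 = 6, Panel = 4*1 = 4.
Iteration 3: no further components; recursion stops.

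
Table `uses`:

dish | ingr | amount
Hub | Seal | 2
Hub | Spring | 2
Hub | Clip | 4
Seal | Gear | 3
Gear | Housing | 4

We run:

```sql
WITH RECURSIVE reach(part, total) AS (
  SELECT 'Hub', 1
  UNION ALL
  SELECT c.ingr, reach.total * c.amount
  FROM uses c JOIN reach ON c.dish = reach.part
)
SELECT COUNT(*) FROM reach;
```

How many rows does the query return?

6

Base: (Hub, total=1).
Iteration 1: components of {Hub} -> Clip = 1*4 = 4, Seal = 1*2 = 2, Spring = 1*2 = 2.
Iteration 2: components of {Clip,Seal,Spring} -> Gear = 2*3 = 6.
Iteration 3: components of {Gear} -> Housing = 6*4 = 24.
Iteration 4: no further components; recursion stops.
Total rows emitted: 6.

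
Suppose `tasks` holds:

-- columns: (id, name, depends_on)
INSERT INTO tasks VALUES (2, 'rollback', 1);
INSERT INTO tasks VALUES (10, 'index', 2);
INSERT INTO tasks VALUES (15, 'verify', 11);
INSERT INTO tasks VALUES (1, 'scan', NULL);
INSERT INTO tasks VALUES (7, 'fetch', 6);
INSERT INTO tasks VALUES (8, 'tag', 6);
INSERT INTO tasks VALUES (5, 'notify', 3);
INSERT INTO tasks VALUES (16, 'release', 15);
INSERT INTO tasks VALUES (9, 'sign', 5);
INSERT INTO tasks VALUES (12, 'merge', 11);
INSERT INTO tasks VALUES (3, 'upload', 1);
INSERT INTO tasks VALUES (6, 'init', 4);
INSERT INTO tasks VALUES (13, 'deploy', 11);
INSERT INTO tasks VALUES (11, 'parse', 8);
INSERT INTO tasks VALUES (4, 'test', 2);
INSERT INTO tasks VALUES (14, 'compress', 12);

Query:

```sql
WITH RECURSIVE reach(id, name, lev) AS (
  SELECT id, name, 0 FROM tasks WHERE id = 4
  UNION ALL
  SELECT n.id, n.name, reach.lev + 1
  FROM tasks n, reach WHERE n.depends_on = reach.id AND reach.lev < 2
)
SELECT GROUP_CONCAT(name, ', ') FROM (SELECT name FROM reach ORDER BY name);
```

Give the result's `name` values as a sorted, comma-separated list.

fetch, init, tag, test

Base: id=4 (test) at lev 0.
Iteration 1: rows with depends_on in {4} -> init (id 6, lev 1).
Iteration 2: rows with depends_on in {6} -> fetch (id 7, lev 2), tag (id 8, lev 2).
Iteration 3: lev < 2 fails for all current rows; recursion stops.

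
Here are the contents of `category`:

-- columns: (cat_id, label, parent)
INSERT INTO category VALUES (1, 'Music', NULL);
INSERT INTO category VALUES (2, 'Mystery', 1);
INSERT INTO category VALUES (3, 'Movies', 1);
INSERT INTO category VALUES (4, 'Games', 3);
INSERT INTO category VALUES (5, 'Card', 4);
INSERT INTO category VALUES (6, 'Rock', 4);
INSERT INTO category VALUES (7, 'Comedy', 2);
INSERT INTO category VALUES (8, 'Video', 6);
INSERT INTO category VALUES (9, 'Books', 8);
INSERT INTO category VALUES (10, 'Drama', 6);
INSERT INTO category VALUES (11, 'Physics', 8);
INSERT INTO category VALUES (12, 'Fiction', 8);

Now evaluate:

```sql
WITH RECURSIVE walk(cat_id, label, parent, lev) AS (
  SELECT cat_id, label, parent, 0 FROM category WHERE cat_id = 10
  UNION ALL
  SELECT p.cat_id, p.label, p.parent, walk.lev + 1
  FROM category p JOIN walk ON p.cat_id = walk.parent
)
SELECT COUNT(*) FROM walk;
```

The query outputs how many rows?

5

Base: cat_id=10 (Drama), parent=6, lev 0.
Iteration 1: join on cat_id=6 -> Rock (id 6, parent=4, lev 1).
Iteration 2: join on cat_id=4 -> Games (id 4, parent=3, lev 2).
Iteration 3: join on cat_id=3 -> Movies (id 3, parent=1, lev 3).
Iteration 4: join on cat_id=1 -> Music (id 1, parent=NULL, lev 4).
Iteration 5: parent is NULL; no match; recursion stops.
Total rows emitted: 5.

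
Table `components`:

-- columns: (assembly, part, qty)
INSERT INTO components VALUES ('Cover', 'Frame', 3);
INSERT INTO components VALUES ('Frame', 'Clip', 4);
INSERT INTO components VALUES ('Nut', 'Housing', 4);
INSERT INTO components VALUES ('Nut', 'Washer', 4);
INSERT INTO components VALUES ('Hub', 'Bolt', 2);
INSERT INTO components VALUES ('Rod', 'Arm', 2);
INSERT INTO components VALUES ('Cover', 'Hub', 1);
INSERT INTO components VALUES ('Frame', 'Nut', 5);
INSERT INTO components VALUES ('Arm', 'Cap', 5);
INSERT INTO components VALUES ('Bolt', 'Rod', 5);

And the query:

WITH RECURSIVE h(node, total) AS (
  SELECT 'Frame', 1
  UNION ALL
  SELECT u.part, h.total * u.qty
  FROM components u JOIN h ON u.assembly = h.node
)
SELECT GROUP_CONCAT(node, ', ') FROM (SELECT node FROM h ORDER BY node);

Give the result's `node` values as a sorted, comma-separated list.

Base: (Frame, total=1).
Iteration 1: components of {Frame} -> Clip = 1*4 = 4, Nut = 1*5 = 5.
Iteration 2: components of {Clip,Nut} -> Housing = 5*4 = 20, Washer = 5*4 = 20.
Iteration 3: no further components; recursion stops.

Clip, Frame, Housing, Nut, Washer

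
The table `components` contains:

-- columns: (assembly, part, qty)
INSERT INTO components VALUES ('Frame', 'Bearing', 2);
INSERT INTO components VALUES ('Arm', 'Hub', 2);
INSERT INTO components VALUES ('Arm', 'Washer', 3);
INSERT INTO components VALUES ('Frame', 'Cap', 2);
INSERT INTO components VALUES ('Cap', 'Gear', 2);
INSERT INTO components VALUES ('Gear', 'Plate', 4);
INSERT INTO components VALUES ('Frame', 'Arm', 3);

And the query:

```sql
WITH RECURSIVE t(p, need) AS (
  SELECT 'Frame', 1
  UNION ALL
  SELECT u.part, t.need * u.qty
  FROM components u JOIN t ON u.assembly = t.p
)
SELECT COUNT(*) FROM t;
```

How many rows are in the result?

8

Base: (Frame, need=1).
Iteration 1: components of {Frame} -> Arm = 1*3 = 3, Bearing = 1*2 = 2, Cap = 1*2 = 2.
Iteration 2: components of {Arm,Bearing,Cap} -> Gear = 2*2 = 4, Hub = 3*2 = 6, Washer = 3*3 = 9.
Iteration 3: components of {Gear,Hub,Washer} -> Plate = 4*4 = 16.
Iteration 4: no further components; recursion stops.
Total rows emitted: 8.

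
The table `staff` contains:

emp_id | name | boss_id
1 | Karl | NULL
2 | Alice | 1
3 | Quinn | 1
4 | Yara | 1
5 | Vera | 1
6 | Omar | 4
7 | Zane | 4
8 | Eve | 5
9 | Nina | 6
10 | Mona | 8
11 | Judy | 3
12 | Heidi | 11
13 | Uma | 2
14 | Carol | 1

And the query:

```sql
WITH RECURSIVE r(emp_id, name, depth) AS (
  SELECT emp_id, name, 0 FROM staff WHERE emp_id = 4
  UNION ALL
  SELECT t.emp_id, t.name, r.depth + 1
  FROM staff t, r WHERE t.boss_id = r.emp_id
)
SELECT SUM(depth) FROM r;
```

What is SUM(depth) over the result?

4

Base: emp_id=4 (Yara) at depth 0.
Iteration 1: rows with boss_id in {4} -> Omar (id 6, depth 1), Zane (id 7, depth 1).
Iteration 2: rows with boss_id in {6,7} -> Nina (id 9, depth 2).
Iteration 3: no rows with boss_id in {9}; recursion stops.
SUM(depth) = 0 + 1 + 1 + 2 = 4.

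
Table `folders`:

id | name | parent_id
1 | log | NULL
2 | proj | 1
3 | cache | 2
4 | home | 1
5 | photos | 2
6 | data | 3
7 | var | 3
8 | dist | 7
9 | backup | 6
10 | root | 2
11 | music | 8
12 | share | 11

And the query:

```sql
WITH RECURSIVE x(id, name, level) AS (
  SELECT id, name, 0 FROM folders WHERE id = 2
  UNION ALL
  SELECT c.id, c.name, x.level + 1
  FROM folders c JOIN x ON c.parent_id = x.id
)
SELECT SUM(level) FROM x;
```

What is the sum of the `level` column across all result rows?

22

Base: id=2 (proj) at level 0.
Iteration 1: rows with parent_id in {2} -> cache (id 3, level 1), photos (id 5, level 1), root (id 10, level 1).
Iteration 2: rows with parent_id in {3,5,10} -> data (id 6, level 2), var (id 7, level 2).
Iteration 3: rows with parent_id in {6,7} -> dist (id 8, level 3), backup (id 9, level 3).
Iteration 4: rows with parent_id in {8,9} -> music (id 11, level 4).
Iteration 5: rows with parent_id in {11} -> share (id 12, level 5).
Iteration 6: no rows with parent_id in {12}; recursion stops.
SUM(level) = 0 + 1 + 1 + 1 + 2 + 2 + 3 + 3 + 4 + 5 = 22.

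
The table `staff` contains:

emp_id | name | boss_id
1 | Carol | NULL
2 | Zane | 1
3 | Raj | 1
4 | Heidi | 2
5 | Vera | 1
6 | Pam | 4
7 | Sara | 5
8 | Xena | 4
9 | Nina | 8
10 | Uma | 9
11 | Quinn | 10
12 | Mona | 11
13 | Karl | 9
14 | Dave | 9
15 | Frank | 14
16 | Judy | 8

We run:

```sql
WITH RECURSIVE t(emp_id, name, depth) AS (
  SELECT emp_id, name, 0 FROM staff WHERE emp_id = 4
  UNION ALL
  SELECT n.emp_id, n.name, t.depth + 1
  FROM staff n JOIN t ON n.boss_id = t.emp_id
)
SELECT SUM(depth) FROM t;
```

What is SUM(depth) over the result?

Base: emp_id=4 (Heidi) at depth 0.
Iteration 1: rows with boss_id in {4} -> Pam (id 6, depth 1), Xena (id 8, depth 1).
Iteration 2: rows with boss_id in {6,8} -> Nina (id 9, depth 2), Judy (id 16, depth 2).
Iteration 3: rows with boss_id in {9,16} -> Uma (id 10, depth 3), Karl (id 13, depth 3), Dave (id 14, depth 3).
Iteration 4: rows with boss_id in {10,13,14} -> Quinn (id 11, depth 4), Frank (id 15, depth 4).
Iteration 5: rows with boss_id in {11,15} -> Mona (id 12, depth 5).
Iteration 6: no rows with boss_id in {12}; recursion stops.
SUM(depth) = 0 + 1 + 1 + 2 + 2 + 3 + 3 + 3 + 4 + 4 + 5 = 28.

28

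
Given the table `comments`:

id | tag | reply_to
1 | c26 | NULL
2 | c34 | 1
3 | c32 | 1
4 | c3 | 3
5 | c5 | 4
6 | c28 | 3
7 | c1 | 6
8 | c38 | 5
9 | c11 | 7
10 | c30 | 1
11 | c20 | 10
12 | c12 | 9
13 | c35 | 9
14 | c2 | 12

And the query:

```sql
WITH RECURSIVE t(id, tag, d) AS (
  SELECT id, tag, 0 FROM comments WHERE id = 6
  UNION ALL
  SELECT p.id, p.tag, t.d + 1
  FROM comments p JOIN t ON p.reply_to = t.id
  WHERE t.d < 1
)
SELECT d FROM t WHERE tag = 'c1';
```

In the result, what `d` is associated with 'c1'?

Base: id=6 (c28) at d 0.
Iteration 1: rows with reply_to in {6} -> c1 (id 7, d 1).
Iteration 2: d < 1 fails for all current rows; recursion stops.

1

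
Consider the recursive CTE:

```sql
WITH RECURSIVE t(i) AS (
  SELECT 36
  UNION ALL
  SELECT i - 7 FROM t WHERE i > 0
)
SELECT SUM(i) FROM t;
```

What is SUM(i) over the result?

Base: i=36.
Iteration 1: 36 > 0 holds -> i = 36 - 7 = 29.
Iteration 2: 29 > 0 holds -> i = 29 - 7 = 22.
Iteration 3: 22 > 0 holds -> i = 22 - 7 = 15.
Iteration 4: 15 > 0 holds -> i = 15 - 7 = 8.
Iteration 5: 8 > 0 holds -> i = 8 - 7 = 1.
Iteration 6: 1 > 0 holds -> i = 1 - 7 = -6.
Iteration 7: -6 > 0 fails; recursion stops.
SUM(i) = 36 + 29 + 22 + 15 + 8 + 1 + -6 = 105.

105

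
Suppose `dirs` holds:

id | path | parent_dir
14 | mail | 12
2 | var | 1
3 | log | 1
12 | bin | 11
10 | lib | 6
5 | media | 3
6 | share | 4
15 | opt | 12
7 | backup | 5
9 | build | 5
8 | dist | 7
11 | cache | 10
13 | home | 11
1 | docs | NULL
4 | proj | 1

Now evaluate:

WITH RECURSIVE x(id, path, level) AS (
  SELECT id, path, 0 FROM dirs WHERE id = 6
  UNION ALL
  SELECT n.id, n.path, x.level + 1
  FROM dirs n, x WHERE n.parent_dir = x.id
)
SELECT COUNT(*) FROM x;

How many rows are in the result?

Base: id=6 (share) at level 0.
Iteration 1: rows with parent_dir in {6} -> lib (id 10, level 1).
Iteration 2: rows with parent_dir in {10} -> cache (id 11, level 2).
Iteration 3: rows with parent_dir in {11} -> bin (id 12, level 3), home (id 13, level 3).
Iteration 4: rows with parent_dir in {12,13} -> mail (id 14, level 4), opt (id 15, level 4).
Iteration 5: no rows with parent_dir in {14,15}; recursion stops.
Total rows emitted: 7.

7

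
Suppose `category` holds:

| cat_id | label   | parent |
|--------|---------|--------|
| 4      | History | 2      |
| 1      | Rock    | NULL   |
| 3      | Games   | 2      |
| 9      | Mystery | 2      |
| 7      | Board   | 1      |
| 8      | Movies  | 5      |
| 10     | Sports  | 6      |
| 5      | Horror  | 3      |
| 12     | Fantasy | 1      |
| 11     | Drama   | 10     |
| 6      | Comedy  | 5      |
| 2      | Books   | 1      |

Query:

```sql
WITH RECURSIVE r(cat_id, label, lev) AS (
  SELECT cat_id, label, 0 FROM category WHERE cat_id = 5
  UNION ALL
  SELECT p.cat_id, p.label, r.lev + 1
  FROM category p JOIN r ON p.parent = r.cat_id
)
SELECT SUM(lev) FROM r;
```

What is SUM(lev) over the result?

Base: cat_id=5 (Horror) at lev 0.
Iteration 1: rows with parent in {5} -> Comedy (id 6, lev 1), Movies (id 8, lev 1).
Iteration 2: rows with parent in {6,8} -> Sports (id 10, lev 2).
Iteration 3: rows with parent in {10} -> Drama (id 11, lev 3).
Iteration 4: no rows with parent in {11}; recursion stops.
SUM(lev) = 0 + 1 + 1 + 2 + 3 = 7.

7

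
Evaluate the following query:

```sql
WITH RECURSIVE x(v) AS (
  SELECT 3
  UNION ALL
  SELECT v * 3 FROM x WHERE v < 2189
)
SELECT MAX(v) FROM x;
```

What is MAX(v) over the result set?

Base: v=3.
Iteration 1: 3 < 2189 holds -> v = 3 * 3 = 9.
Iteration 2: 9 < 2189 holds -> v = 9 * 3 = 27.
Iteration 3: 27 < 2189 holds -> v = 27 * 3 = 81.
Iteration 4: 81 < 2189 holds -> v = 81 * 3 = 243.
Iteration 5: 243 < 2189 holds -> v = 243 * 3 = 729.
Iteration 6: 729 < 2189 holds -> v = 729 * 3 = 2187.
Iteration 7: 2187 < 2189 holds -> v = 2187 * 3 = 6561.
Iteration 8: 6561 < 2189 fails; recursion stops.
v values: 3, 9, 27, 81, 243, 729, 2187, 6561; the maximum is 6561.

6561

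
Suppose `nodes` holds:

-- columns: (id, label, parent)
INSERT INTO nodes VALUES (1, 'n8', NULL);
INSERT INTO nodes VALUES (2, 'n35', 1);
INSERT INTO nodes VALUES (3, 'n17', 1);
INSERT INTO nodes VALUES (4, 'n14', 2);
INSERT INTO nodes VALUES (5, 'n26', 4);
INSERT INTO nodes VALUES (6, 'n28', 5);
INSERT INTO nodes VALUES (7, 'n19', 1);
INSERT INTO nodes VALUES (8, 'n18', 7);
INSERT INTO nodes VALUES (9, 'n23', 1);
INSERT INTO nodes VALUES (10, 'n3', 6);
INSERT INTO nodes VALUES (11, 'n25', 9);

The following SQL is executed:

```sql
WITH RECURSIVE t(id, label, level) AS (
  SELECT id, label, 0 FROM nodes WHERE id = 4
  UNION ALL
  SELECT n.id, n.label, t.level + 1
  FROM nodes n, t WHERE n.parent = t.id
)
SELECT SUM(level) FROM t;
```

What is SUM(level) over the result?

6

Base: id=4 (n14) at level 0.
Iteration 1: rows with parent in {4} -> n26 (id 5, level 1).
Iteration 2: rows with parent in {5} -> n28 (id 6, level 2).
Iteration 3: rows with parent in {6} -> n3 (id 10, level 3).
Iteration 4: no rows with parent in {10}; recursion stops.
SUM(level) = 0 + 1 + 2 + 3 = 6.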